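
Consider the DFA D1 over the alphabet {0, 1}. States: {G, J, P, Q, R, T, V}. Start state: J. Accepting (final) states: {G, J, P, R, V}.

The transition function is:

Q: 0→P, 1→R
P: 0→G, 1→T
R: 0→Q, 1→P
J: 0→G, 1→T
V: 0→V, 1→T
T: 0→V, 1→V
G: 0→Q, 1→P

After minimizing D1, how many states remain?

P0 = {G,J,P,R,V} | {Q,T}.
Split {G,J,P,R,V} by δ(·,0) → {J,P,V} and {G,R}.
Split {J,P,V} by δ(·,0) → {J,P} and {V}.
On input 0, block {Q,T} splits into {Q} and {T}.
Stable partition: {J,P} | {Q} | {G,R} | {V} | {T} — 5 equivalence classes.

5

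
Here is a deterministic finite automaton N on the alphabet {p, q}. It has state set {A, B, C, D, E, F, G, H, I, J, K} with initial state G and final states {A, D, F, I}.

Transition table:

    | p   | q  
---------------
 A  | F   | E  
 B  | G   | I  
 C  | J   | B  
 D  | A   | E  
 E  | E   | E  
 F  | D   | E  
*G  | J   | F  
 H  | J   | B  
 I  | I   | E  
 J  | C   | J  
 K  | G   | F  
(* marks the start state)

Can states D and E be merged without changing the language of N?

First remove the unreachable states {H,K}; 9 states remain.
Start with accepting vs non-accepting: {A,D,F,I} | {B,C,E,G,J}.
Refine {B,C,E,G,J} on symbol q: members go to different blocks, giving {C,E,J} and {B,G}.
Split {C,E,J} by δ(·,q) → {E,J} and {C}.
Split {E,J} by δ(·,p) → {E} and {J}.
Refine {B,G} on symbol p: members go to different blocks, giving {B} and {G}.
Stable partition: {A,D,F,I} | {E} | {B} | {C} | {J} | {G} — 6 equivalence classes.
D and E end up in different blocks, so they are distinguishable. For instance, the string 'ε' is accepted from only D.

No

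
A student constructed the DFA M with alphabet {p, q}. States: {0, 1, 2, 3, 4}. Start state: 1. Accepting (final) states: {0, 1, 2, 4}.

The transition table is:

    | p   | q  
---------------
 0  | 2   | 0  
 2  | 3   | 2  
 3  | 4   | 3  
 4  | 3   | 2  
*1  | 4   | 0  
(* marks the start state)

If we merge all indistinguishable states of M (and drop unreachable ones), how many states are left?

3

Every state is reachable, so we keep all 5.
P0 = {0,1,2,4} | {3}.
Refine {0,1,2,4} on symbol p: members go to different blocks, giving {0,1} and {2,4}.
Stable partition: {0,1} | {3} | {2,4} — 3 equivalence classes.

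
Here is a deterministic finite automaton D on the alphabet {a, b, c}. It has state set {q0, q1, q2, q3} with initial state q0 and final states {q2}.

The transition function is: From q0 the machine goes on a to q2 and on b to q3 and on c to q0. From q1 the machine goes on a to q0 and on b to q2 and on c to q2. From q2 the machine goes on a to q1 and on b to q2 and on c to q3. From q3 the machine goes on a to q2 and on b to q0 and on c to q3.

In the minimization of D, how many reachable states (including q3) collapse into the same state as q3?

2

Every state is reachable, so we keep all 4.
Start with accepting vs non-accepting: {q2} | {q0,q1,q3}.
Refine {q0,q1,q3} on symbol a: members go to different blocks, giving {q0,q3} and {q1}.
No further refinement is possible. Final partition (3 blocks): {q2} | {q0,q3} | {q1}.
State q3 belongs to the block {q0,q3}, which has 2 states.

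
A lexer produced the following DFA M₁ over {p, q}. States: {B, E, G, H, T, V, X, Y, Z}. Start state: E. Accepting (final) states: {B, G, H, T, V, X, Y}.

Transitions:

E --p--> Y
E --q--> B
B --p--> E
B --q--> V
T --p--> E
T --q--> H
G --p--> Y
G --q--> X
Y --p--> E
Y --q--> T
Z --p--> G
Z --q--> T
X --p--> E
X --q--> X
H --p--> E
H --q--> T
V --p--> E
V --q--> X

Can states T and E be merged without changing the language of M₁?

No

States {G,Z} cannot be reached from the start state, so discard them.
P0 = {B,H,T,V,X,Y} | {E}.
The partition is now stable with 2 blocks: {B,H,T,V,X,Y} | {E}.
T and E end up in different blocks, so they are distinguishable. For instance, the string 'ε' is accepted from only T.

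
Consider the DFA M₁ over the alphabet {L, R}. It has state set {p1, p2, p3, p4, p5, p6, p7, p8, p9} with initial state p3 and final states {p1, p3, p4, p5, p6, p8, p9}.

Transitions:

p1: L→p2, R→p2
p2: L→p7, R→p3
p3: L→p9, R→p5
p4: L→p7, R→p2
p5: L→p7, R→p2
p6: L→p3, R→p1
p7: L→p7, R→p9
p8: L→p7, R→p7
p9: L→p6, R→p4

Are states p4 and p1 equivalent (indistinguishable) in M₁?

Yes

Reachable states from the start: {p1,p2,p3,p4,p5,p6,p7,p9}. Unreachable: {p8} — drop them.
Initial partition by acceptance: {p1,p3,p4,p5,p6,p9} | {p2,p7}.
On input L, block {p1,p3,p4,p5,p6,p9} splits into {p1,p4,p5} and {p3,p6,p9}.
No further refinement is possible. Final partition (3 blocks): {p1,p4,p5} | {p2,p7} | {p3,p6,p9}.
p4 and p1 lie in the same block of the stable partition, so they are equivalent — no string distinguishes them.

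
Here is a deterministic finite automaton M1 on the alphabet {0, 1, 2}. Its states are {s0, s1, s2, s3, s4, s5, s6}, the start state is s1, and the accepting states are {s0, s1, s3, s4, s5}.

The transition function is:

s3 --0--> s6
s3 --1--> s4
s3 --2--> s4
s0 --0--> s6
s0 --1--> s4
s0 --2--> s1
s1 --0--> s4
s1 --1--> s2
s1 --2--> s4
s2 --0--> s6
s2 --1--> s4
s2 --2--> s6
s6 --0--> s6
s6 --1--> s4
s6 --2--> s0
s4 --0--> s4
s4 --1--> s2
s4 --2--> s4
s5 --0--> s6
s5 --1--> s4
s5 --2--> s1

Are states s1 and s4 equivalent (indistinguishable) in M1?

Reachable states from the start: {s0,s1,s2,s4,s6}. Unreachable: {s3,s5} — drop them.
Start with accepting vs non-accepting: {s0,s1,s4} | {s2,s6}.
On input 0, block {s0,s1,s4} splits into {s1,s4} and {s0}.
On input 2, block {s2,s6} splits into {s2} and {s6}.
No further refinement is possible. Final partition (4 blocks): {s1,s4} | {s2} | {s0} | {s6}.
s1 and s4 lie in the same block of the stable partition, so they are equivalent — no string distinguishes them.

Yes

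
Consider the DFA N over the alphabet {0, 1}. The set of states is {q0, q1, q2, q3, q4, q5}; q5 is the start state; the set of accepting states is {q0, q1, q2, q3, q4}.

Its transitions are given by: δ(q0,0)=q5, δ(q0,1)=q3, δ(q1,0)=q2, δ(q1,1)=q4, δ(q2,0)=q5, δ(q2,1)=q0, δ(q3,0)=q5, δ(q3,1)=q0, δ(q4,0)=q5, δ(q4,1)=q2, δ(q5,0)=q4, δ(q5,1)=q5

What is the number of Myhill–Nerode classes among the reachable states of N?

2

First remove the unreachable states {q1}; 5 states remain.
Start with accepting vs non-accepting: {q0,q2,q3,q4} | {q5}.
The partition is now stable with 2 blocks: {q0,q2,q3,q4} | {q5}.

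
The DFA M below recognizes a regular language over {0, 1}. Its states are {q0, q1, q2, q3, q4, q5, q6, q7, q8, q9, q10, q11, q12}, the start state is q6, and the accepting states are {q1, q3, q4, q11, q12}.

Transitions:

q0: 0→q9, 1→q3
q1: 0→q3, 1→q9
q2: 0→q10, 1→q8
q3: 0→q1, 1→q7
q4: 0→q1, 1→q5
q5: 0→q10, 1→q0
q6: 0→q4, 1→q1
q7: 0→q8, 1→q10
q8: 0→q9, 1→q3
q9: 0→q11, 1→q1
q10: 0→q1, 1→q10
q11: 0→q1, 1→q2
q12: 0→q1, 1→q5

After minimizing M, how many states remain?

8

States {q12} cannot be reached from the start state, so discard them.
Initial partition by acceptance: {q1,q3,q4,q11} | {q0,q2,q5,q6,q7,q8,q9,q10}.
Split {q0,q2,q5,q6,q7,q8,q9,q10} by δ(·,0) → {q0,q2,q5,q7,q8} and {q6,q9,q10}.
Split {q1,q3,q4,q11} by δ(·,1) → {q3,q4,q11} and {q1}.
On input 0, block {q0,q2,q5,q7,q8} splits into {q0,q2,q5,q8} and {q7}.
Refine {q3,q4,q11} on symbol 1: members go to different blocks, giving {q4,q11} and {q3}.
Split {q0,q2,q5,q8} by δ(·,1) → {q0,q8} and {q2,q5}.
Refine {q6,q9,q10} on symbol 0: members go to different blocks, giving {q6,q9} and {q10}.
The partition is now stable with 8 blocks: {q4,q11} | {q0,q8} | {q6,q9} | {q1} | {q7} | {q3} | {q2,q5} | {q10}.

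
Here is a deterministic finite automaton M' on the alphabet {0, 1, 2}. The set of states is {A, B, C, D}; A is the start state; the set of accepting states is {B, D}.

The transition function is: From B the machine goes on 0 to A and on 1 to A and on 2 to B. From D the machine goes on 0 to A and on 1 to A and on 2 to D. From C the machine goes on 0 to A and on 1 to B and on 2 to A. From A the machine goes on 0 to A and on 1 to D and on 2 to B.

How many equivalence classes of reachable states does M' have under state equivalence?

Reachable states from the start: {A,B,D}. Unreachable: {C} — drop them.
Start with accepting vs non-accepting: {B,D} | {A}.
Stable partition: {B,D} | {A} — 2 equivalence classes.

2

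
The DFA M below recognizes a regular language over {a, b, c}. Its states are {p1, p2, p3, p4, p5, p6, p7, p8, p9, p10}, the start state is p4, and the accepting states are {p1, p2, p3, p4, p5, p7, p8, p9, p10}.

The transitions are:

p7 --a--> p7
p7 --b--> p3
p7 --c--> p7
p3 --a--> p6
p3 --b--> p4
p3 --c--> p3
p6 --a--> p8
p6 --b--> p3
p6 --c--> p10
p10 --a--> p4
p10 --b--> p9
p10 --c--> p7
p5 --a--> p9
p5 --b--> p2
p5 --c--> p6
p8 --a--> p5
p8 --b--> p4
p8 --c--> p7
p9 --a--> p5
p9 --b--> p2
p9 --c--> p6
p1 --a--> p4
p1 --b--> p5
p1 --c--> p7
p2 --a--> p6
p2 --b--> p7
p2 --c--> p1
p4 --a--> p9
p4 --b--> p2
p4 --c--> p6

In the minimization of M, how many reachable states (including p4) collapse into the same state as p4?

All states are reachable from the start state.
Start with accepting vs non-accepting: {p1,p2,p3,p4,p5,p7,p8,p9,p10} | {p6}.
On input a, block {p1,p2,p3,p4,p5,p7,p8,p9,p10} splits into {p1,p4,p5,p7,p8,p9,p10} and {p2,p3}.
Refine {p1,p4,p5,p7,p8,p9,p10} on symbol b: members go to different blocks, giving {p4,p5,p7,p9} and {p1,p8,p10}.
Refine {p4,p5,p7,p9} on symbol c: members go to different blocks, giving {p4,p5,p9} and {p7}.
On input b, block {p2,p3} splits into {p2} and {p3}.
No further refinement is possible. Final partition (6 blocks): {p4,p5,p9} | {p6} | {p2} | {p1,p8,p10} | {p7} | {p3}.
State p4 belongs to the block {p4,p5,p9}, which has 3 states.

3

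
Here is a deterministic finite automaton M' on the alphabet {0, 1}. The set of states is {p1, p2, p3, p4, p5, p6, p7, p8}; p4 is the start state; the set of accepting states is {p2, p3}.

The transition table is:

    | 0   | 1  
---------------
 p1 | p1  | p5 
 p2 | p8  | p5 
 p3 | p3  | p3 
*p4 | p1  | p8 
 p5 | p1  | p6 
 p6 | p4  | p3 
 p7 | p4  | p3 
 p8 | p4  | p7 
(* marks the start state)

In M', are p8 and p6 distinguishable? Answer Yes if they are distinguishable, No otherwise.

Yes

Reachable states from the start: {p1,p3,p4,p5,p6,p7,p8}. Unreachable: {p2} — drop them.
P0 = {p3} | {p1,p4,p5,p6,p7,p8}.
Split {p1,p4,p5,p6,p7,p8} by δ(·,1) → {p1,p4,p5,p8} and {p6,p7}.
On input 1, block {p1,p4,p5,p8} splits into {p1,p4} and {p5,p8}.
Stable partition: {p3} | {p1,p4} | {p6,p7} | {p5,p8} — 4 equivalence classes.
p8 and p6 end up in different blocks, so they are distinguishable. For instance, the string '1' is accepted from only p6.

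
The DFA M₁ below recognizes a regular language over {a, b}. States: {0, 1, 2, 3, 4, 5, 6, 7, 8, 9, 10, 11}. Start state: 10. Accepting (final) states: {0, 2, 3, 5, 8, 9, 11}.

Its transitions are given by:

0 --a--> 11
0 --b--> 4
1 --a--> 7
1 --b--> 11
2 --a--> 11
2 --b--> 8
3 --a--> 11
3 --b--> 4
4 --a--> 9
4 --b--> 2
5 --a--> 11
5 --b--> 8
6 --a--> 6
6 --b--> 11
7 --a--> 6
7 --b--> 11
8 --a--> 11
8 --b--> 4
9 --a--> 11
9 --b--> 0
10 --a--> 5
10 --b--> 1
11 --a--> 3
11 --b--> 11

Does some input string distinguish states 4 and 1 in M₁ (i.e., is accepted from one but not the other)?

Start with accepting vs non-accepting: {0,2,3,5,8,9,11} | {1,4,6,7,10}.
Refine {0,2,3,5,8,9,11} on symbol b: members go to different blocks, giving {2,5,9,11} and {0,3,8}.
Split {2,5,9,11} by δ(·,a) → {2,5,9} and {11}.
Split {1,4,6,7,10} by δ(·,a) → {1,6,7} and {4,10}.
Split {4,10} by δ(·,b) → {4} and {10}.
The partition is now stable with 6 blocks: {2,5,9} | {1,6,7} | {0,3,8} | {11} | {4} | {10}.
4 and 1 end up in different blocks, so they are distinguishable. For instance, the string 'a' is accepted from only 4.

Yes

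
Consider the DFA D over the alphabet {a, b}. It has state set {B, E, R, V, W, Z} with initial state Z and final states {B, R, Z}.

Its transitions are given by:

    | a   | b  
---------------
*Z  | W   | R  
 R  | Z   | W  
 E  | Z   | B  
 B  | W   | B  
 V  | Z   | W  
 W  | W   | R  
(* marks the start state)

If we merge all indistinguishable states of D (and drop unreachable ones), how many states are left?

3

States {B,E,V} cannot be reached from the start state, so discard them.
P0 = {R,Z} | {W}.
On input a, block {R,Z} splits into {R} and {Z}.
The partition is now stable with 3 blocks: {R} | {W} | {Z}.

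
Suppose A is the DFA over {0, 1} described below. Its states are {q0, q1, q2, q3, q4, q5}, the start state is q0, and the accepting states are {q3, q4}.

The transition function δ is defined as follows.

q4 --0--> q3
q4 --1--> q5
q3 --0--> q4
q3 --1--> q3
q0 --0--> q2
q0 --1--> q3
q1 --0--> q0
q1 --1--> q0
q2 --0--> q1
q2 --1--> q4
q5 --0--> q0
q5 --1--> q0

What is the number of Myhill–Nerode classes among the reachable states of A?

5

Initial partition by acceptance: {q3,q4} | {q0,q1,q2,q5}.
Refine {q3,q4} on symbol 1: members go to different blocks, giving {q3} and {q4}.
On input 1, block {q0,q1,q2,q5} splits into {q1,q5} and {q0} and {q2}.
No further refinement is possible. Final partition (5 blocks): {q3} | {q1,q5} | {q4} | {q0} | {q2}.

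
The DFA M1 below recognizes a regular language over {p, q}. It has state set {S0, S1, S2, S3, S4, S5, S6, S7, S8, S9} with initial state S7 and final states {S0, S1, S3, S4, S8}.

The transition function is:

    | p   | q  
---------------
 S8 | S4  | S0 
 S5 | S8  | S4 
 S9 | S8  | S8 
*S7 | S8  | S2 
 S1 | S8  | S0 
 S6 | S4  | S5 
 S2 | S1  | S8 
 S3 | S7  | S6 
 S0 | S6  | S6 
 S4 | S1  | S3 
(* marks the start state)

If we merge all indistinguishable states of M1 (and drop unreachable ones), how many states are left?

4

States {S9} cannot be reached from the start state, so discard them.
P0 = {S0,S1,S3,S4,S8} | {S2,S5,S6,S7}.
Refine {S0,S1,S3,S4,S8} on symbol p: members go to different blocks, giving {S1,S4,S8} and {S0,S3}.
On input q, block {S2,S5,S6,S7} splits into {S2,S5} and {S6,S7}.
Stable partition: {S1,S4,S8} | {S2,S5} | {S0,S3} | {S6,S7} — 4 equivalence classes.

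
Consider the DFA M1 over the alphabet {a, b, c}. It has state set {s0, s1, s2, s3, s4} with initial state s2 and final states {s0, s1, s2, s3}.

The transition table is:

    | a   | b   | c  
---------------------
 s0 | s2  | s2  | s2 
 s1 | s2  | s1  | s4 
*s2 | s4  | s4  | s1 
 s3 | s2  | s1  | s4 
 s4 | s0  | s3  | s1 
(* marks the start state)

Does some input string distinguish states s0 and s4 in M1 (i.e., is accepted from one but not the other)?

Yes

Every state is reachable, so we keep all 5.
P0 = {s0,s1,s2,s3} | {s4}.
Split {s0,s1,s2,s3} by δ(·,a) → {s0,s1,s3} and {s2}.
Split {s0,s1,s3} by δ(·,b) → {s1,s3} and {s0}.
No further refinement is possible. Final partition (4 blocks): {s1,s3} | {s4} | {s2} | {s0}.
s0 and s4 end up in different blocks, so they are distinguishable. For instance, the string 'ε' is accepted from only s0.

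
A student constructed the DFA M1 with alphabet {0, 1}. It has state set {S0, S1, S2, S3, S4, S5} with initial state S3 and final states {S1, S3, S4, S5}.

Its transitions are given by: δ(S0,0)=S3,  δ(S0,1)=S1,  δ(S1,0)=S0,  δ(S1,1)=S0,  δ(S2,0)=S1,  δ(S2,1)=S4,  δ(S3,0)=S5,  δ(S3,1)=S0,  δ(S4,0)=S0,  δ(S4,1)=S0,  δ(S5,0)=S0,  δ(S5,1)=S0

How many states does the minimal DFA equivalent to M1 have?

3

States {S2,S4} cannot be reached from the start state, so discard them.
Initial partition by acceptance: {S1,S3,S5} | {S0}.
Refine {S1,S3,S5} on symbol 0: members go to different blocks, giving {S1,S5} and {S3}.
The partition is now stable with 3 blocks: {S1,S5} | {S0} | {S3}.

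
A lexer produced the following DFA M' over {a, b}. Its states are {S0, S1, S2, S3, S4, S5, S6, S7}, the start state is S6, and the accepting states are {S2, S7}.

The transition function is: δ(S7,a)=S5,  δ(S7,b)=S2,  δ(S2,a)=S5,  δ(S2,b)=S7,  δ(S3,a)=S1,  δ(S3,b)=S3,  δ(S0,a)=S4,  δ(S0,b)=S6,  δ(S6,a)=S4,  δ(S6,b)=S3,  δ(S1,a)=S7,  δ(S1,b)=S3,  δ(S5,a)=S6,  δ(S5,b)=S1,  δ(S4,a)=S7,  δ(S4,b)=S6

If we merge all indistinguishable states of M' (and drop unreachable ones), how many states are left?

4

Reachable states from the start: {S1,S2,S3,S4,S5,S6,S7}. Unreachable: {S0} — drop them.
Start with accepting vs non-accepting: {S2,S7} | {S1,S3,S4,S5,S6}.
Refine {S1,S3,S4,S5,S6} on symbol a: members go to different blocks, giving {S3,S5,S6} and {S1,S4}.
On input a, block {S3,S5,S6} splits into {S3,S6} and {S5}.
The partition is now stable with 4 blocks: {S2,S7} | {S3,S6} | {S1,S4} | {S5}.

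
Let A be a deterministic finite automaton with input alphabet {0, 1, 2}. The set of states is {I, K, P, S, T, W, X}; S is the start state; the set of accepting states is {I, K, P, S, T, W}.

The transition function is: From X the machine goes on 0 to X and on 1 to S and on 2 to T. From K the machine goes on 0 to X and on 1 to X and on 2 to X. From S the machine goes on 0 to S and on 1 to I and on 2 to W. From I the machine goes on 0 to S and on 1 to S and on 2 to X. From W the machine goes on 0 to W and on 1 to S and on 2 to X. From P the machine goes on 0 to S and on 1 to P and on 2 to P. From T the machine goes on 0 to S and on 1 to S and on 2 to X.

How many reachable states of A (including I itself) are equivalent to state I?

2

States {K,P} cannot be reached from the start state, so discard them.
Initial partition by acceptance: {I,S,T,W} | {X}.
Split {I,S,T,W} by δ(·,2) → {I,T,W} and {S}.
Split {I,T,W} by δ(·,0) → {I,T} and {W}.
The partition is now stable with 4 blocks: {I,T} | {X} | {S} | {W}.
State I belongs to the block {I,T}, which has 2 states.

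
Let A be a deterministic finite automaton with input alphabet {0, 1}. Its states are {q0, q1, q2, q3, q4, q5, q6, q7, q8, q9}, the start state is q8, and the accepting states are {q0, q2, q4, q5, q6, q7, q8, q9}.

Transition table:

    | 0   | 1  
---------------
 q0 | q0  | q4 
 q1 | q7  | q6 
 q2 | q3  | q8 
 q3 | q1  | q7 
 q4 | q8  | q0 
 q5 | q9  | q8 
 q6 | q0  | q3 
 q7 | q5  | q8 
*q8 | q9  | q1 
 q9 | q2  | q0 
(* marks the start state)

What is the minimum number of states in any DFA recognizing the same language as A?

10

P0 = {q0,q2,q4,q5,q6,q7,q8,q9} | {q1,q3}.
On input 0, block {q0,q2,q4,q5,q6,q7,q8,q9} splits into {q0,q4,q5,q6,q7,q8,q9} and {q2}.
On input 0, block {q0,q4,q5,q6,q7,q8,q9} splits into {q0,q4,q5,q6,q7,q8} and {q9}.
On input 0, block {q0,q4,q5,q6,q7,q8} splits into {q0,q4,q6,q7} and {q5,q8}.
Split {q0,q4,q6,q7} by δ(·,0) → {q0,q6} and {q4,q7}.
Refine {q0,q6} on symbol 1: members go to different blocks, giving {q0} and {q6}.
On input 0, block {q1,q3} splits into {q1} and {q3}.
Refine {q5,q8} on symbol 1: members go to different blocks, giving {q5} and {q8}.
Refine {q4,q7} on symbol 0: members go to different blocks, giving {q4} and {q7}.
The partition is now stable with 10 blocks: {q0} | {q1} | {q2} | {q9} | {q5} | {q4} | {q6} | {q3} | {q8} | {q7}.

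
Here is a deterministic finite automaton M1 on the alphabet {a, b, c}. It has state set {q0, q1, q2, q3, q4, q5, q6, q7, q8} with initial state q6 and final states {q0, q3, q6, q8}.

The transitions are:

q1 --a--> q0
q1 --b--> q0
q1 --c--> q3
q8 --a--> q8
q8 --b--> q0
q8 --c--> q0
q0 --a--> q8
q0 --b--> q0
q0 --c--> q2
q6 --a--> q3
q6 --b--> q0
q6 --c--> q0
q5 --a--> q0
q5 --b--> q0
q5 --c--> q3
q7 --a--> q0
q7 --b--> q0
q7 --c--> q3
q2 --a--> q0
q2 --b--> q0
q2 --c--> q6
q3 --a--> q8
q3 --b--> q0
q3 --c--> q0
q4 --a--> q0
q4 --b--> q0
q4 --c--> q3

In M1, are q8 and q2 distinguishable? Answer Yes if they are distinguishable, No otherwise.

Yes

Reachable states from the start: {q0,q2,q3,q6,q8}. Unreachable: {q1,q4,q5,q7} — drop them.
Start with accepting vs non-accepting: {q0,q3,q6,q8} | {q2}.
Refine {q0,q3,q6,q8} on symbol c: members go to different blocks, giving {q3,q6,q8} and {q0}.
Stable partition: {q3,q6,q8} | {q2} | {q0} — 3 equivalence classes.
q8 and q2 end up in different blocks, so they are distinguishable. For instance, the string 'ε' is accepted from only q8.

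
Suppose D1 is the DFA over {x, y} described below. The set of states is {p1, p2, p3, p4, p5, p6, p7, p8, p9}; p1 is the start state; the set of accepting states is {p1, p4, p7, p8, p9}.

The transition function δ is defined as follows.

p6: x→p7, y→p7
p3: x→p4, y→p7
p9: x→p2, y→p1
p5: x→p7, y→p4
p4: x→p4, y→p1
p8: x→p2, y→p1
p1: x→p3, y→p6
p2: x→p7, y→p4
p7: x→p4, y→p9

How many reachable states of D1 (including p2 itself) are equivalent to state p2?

1

First remove the unreachable states {p5,p8}; 7 states remain.
Initial partition by acceptance: {p1,p4,p7,p9} | {p2,p3,p6}.
On input x, block {p1,p4,p7,p9} splits into {p1,p9} and {p4,p7}.
On input y, block {p1,p9} splits into {p1} and {p9}.
On input y, block {p4,p7} splits into {p4} and {p7}.
Refine {p2,p3,p6} on symbol x: members go to different blocks, giving {p2,p6} and {p3}.
On input y, block {p2,p6} splits into {p2} and {p6}.
The partition is now stable with 7 blocks: {p1} | {p2} | {p4} | {p9} | {p7} | {p3} | {p6}.
The equivalence class containing p2 is {p2}, of size 1.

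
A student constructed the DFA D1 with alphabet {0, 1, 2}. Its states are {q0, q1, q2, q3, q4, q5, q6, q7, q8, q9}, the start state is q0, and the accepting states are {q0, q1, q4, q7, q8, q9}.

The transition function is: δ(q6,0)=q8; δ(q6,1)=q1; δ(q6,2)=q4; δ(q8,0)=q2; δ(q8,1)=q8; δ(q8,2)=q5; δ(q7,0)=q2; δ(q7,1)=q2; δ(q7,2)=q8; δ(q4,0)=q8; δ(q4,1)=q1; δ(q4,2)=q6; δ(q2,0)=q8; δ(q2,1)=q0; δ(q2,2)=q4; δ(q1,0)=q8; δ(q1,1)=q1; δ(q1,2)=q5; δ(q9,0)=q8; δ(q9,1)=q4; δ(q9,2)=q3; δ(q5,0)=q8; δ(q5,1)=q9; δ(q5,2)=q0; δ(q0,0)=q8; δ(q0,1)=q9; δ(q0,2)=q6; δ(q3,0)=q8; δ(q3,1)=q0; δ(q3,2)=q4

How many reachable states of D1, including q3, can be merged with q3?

4

First remove the unreachable states {q7}; 9 states remain.
Start with accepting vs non-accepting: {q0,q1,q4,q8,q9} | {q2,q3,q5,q6}.
Refine {q0,q1,q4,q8,q9} on symbol 0: members go to different blocks, giving {q0,q1,q4,q9} and {q8}.
No further refinement is possible. Final partition (3 blocks): {q0,q1,q4,q9} | {q2,q3,q5,q6} | {q8}.
State q3 belongs to the block {q2,q3,q5,q6}, which has 4 states.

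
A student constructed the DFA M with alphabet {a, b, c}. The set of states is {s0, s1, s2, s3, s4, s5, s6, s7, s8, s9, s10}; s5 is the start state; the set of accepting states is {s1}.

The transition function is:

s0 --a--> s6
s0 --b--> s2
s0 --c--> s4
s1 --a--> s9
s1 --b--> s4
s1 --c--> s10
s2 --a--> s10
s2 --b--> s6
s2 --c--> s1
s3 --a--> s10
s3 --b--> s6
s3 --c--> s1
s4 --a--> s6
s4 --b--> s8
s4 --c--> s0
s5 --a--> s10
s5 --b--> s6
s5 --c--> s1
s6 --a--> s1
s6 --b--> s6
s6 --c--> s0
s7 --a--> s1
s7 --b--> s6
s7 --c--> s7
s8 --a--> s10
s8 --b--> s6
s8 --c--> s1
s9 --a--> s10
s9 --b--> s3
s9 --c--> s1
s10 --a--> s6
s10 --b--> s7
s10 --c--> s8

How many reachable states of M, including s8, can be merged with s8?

4

All states are reachable from the start state.
Start with accepting vs non-accepting: {s1} | {s0,s2,s3,s4,s5,s6,s7,s8,s9,s10}.
Split {s0,s2,s3,s4,s5,s6,s7,s8,s9,s10} by δ(·,a) → {s0,s2,s3,s4,s5,s8,s9,s10} and {s6,s7}.
Refine {s0,s2,s3,s4,s5,s8,s9,s10} on symbol a: members go to different blocks, giving {s2,s3,s5,s8,s9} and {s0,s4,s10}.
Refine {s2,s3,s5,s8,s9} on symbol b: members go to different blocks, giving {s2,s3,s5,s8} and {s9}.
Refine {s6,s7} on symbol c: members go to different blocks, giving {s6} and {s7}.
Split {s0,s4,s10} by δ(·,b) → {s0,s4} and {s10}.
No further refinement is possible. Final partition (7 blocks): {s1} | {s2,s3,s5,s8} | {s6} | {s0,s4} | {s9} | {s7} | {s10}.
State s8 belongs to the block {s2,s3,s5,s8}, which has 4 states.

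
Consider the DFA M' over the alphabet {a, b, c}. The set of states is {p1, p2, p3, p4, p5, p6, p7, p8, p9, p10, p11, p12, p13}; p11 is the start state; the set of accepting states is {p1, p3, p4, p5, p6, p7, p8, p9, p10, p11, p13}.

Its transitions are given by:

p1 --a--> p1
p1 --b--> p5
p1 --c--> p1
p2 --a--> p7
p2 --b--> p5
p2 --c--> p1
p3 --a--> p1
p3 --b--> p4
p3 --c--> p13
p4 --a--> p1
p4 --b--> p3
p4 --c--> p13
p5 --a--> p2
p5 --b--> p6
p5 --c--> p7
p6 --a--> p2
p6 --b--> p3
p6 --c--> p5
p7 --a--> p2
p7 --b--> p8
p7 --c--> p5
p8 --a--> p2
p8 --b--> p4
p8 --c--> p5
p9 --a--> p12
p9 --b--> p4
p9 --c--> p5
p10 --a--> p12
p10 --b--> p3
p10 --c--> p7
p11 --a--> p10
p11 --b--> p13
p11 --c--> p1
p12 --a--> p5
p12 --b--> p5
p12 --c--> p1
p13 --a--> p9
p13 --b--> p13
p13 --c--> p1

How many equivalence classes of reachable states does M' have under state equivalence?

6

Every state is reachable, so we keep all 13.
P0 = {p1,p3,p4,p5,p6,p7,p8,p9,p10,p11,p13} | {p2,p12}.
Refine {p1,p3,p4,p5,p6,p7,p8,p9,p10,p11,p13} on symbol a: members go to different blocks, giving {p5,p6,p7,p8,p9,p10} and {p1,p3,p4,p11,p13}.
On input b, block {p5,p6,p7,p8,p9,p10} splits into {p6,p8,p9,p10} and {p5,p7}.
Split {p1,p3,p4,p11,p13} by δ(·,a) → {p1,p3,p4} and {p11,p13}.
On input b, block {p1,p3,p4} splits into {p3,p4} and {p1}.
No further refinement is possible. Final partition (6 blocks): {p6,p8,p9,p10} | {p2,p12} | {p3,p4} | {p5,p7} | {p11,p13} | {p1}.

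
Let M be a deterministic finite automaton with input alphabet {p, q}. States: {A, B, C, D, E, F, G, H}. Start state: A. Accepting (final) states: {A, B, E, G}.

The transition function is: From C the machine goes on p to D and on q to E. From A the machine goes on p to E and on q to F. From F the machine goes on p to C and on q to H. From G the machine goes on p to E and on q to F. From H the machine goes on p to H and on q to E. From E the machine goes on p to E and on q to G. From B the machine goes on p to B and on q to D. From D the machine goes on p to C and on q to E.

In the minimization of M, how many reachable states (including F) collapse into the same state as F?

1

First remove the unreachable states {B}; 7 states remain.
Start with accepting vs non-accepting: {A,E,G} | {C,D,F,H}.
Split {A,E,G} by δ(·,q) → {A,G} and {E}.
Refine {C,D,F,H} on symbol q: members go to different blocks, giving {C,D,H} and {F}.
No further refinement is possible. Final partition (4 blocks): {A,G} | {C,D,H} | {E} | {F}.
The equivalence class containing F is {F}, of size 1.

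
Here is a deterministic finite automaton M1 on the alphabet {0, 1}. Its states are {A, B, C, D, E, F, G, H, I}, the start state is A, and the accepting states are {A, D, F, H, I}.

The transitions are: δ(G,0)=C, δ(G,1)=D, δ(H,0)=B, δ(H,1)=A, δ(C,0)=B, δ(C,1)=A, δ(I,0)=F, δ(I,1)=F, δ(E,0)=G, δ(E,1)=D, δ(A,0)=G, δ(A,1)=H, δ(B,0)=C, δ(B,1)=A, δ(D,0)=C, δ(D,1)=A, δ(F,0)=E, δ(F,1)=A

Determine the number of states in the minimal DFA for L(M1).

Reachable states from the start: {A,B,C,D,G,H}. Unreachable: {E,F,I} — drop them.
Start with accepting vs non-accepting: {A,D,H} | {B,C,G}.
The partition is now stable with 2 blocks: {A,D,H} | {B,C,G}.

2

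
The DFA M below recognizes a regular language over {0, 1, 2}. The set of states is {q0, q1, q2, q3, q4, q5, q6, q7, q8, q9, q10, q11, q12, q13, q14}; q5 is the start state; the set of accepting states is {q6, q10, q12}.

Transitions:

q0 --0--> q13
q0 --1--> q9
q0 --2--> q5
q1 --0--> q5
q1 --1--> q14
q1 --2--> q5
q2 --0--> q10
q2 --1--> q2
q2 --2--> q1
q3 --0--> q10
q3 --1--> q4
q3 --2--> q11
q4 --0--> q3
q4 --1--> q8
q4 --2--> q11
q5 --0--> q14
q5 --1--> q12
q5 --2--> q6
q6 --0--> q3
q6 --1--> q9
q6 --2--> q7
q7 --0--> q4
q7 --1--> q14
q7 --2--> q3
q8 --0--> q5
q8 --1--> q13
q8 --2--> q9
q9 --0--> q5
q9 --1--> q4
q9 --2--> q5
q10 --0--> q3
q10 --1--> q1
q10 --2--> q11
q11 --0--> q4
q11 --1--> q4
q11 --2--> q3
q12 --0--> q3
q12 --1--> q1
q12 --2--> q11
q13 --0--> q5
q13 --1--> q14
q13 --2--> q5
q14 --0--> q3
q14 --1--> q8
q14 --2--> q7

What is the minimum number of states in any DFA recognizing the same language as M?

Reachable states from the start: {q1,q3,q4,q5,q6,q7,q8,q9,q10,q11,q12,q13,q14}. Unreachable: {q0,q2} — drop them.
Start with accepting vs non-accepting: {q6,q10,q12} | {q1,q3,q4,q5,q7,q8,q9,q11,q13,q14}.
Split {q1,q3,q4,q5,q7,q8,q9,q11,q13,q14} by δ(·,0) → {q1,q4,q5,q7,q8,q9,q11,q13,q14} and {q3}.
Refine {q1,q4,q5,q7,q8,q9,q11,q13,q14} on symbol 0: members go to different blocks, giving {q1,q5,q7,q8,q9,q11,q13} and {q4,q14}.
Refine {q1,q5,q7,q8,q9,q11,q13} on symbol 0: members go to different blocks, giving {q1,q8,q9,q13} and {q5,q7,q11}.
Split {q1,q8,q9,q13} by δ(·,1) → {q1,q9,q13} and {q8}.
Refine {q5,q7,q11} on symbol 1: members go to different blocks, giving {q7,q11} and {q5}.
No further refinement is possible. Final partition (7 blocks): {q6,q10,q12} | {q1,q9,q13} | {q3} | {q4,q14} | {q7,q11} | {q8} | {q5}.

7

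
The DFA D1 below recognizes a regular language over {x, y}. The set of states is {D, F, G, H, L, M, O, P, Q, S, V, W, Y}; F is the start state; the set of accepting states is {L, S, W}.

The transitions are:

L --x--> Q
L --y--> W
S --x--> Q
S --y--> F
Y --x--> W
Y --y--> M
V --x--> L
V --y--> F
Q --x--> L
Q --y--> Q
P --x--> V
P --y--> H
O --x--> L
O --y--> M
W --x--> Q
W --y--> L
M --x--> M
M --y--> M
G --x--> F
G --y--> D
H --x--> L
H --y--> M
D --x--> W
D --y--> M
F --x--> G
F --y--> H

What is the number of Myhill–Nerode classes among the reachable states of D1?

5

First remove the unreachable states {O,P,S,V,Y}; 8 states remain.
P0 = {L,W} | {D,F,G,H,M,Q}.
Refine {D,F,G,H,M,Q} on symbol x: members go to different blocks, giving {F,G,M} and {D,H,Q}.
Split {F,G,M} by δ(·,y) → {F,G} and {M}.
Split {D,H,Q} by δ(·,y) → {D,H} and {Q}.
Stable partition: {L,W} | {F,G} | {D,H} | {M} | {Q} — 5 equivalence classes.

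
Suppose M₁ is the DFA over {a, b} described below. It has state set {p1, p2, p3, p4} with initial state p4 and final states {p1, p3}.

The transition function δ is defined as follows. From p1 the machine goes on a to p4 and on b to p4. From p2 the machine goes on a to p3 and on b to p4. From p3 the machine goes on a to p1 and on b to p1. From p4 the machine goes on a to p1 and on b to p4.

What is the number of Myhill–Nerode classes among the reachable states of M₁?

States {p2,p3} cannot be reached from the start state, so discard them.
P0 = {p1} | {p4}.
Stable partition: {p1} | {p4} — 2 equivalence classes.

2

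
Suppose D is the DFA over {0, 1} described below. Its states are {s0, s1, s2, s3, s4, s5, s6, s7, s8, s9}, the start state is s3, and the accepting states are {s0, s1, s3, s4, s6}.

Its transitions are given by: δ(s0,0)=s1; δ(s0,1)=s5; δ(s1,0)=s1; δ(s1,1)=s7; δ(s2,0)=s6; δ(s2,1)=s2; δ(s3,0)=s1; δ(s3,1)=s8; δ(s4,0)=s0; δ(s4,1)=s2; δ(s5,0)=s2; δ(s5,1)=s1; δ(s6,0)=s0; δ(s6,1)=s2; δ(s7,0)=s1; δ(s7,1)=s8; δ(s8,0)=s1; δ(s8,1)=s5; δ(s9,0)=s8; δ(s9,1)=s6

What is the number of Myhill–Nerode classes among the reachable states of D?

First remove the unreachable states {s4,s9}; 8 states remain.
P0 = {s0,s1,s3,s6} | {s2,s5,s7,s8}.
On input 0, block {s2,s5,s7,s8} splits into {s2,s7,s8} and {s5}.
On input 1, block {s0,s1,s3,s6} splits into {s1,s3,s6} and {s0}.
Refine {s1,s3,s6} on symbol 0: members go to different blocks, giving {s1,s3} and {s6}.
Split {s2,s7,s8} by δ(·,0) → {s7,s8} and {s2}.
Split {s7,s8} by δ(·,1) → {s7} and {s8}.
Split {s1,s3} by δ(·,1) → {s1} and {s3}.
No further refinement is possible. Final partition (8 blocks): {s1} | {s7} | {s5} | {s0} | {s6} | {s2} | {s8} | {s3}.

8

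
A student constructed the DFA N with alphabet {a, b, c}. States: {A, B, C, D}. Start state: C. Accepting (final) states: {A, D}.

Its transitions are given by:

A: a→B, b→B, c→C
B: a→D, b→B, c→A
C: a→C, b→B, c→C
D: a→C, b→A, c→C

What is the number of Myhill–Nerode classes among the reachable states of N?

Every state is reachable, so we keep all 4.
P0 = {A,D} | {B,C}.
On input b, block {A,D} splits into {A} and {D}.
Refine {B,C} on symbol a: members go to different blocks, giving {B} and {C}.
The partition is now stable with 4 blocks: {A} | {B} | {D} | {C}.

4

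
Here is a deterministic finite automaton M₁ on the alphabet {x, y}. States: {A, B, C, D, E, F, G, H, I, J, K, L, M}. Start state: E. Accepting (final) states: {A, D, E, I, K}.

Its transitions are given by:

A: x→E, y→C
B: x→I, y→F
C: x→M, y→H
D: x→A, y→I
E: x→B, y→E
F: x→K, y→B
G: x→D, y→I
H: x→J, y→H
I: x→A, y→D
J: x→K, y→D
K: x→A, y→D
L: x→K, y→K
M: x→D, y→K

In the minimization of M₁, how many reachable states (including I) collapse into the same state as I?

3

Reachable states from the start: {A,B,C,D,E,F,H,I,J,K,M}. Unreachable: {G,L} — drop them.
P0 = {A,D,E,I,K} | {B,C,F,H,J,M}.
Split {A,D,E,I,K} by δ(·,x) → {A,D,I,K} and {E}.
Split {A,D,I,K} by δ(·,x) → {D,I,K} and {A}.
Refine {B,C,F,H,J,M} on symbol x: members go to different blocks, giving {B,F,J,M} and {C,H}.
Refine {B,F,J,M} on symbol y: members go to different blocks, giving {B,F} and {J,M}.
No further refinement is possible. Final partition (6 blocks): {D,I,K} | {B,F} | {E} | {A} | {C,H} | {J,M}.
The equivalence class containing I is {D,I,K}, of size 3.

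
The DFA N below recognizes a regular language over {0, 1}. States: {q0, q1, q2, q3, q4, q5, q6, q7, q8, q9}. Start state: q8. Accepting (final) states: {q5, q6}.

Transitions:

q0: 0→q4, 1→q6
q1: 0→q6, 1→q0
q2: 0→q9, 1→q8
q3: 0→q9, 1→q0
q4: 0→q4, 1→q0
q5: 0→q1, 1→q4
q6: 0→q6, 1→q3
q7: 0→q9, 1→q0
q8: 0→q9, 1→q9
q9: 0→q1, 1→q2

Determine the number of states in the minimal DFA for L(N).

Reachable states from the start: {q0,q1,q2,q3,q4,q6,q8,q9}. Unreachable: {q5,q7} — drop them.
Start with accepting vs non-accepting: {q6} | {q0,q1,q2,q3,q4,q8,q9}.
Split {q0,q1,q2,q3,q4,q8,q9} by δ(·,0) → {q0,q2,q3,q4,q8,q9} and {q1}.
On input 0, block {q0,q2,q3,q4,q8,q9} splits into {q0,q2,q3,q4,q8} and {q9}.
Split {q0,q2,q3,q4,q8} by δ(·,0) → {q2,q3,q8} and {q0,q4}.
On input 1, block {q2,q3,q8} splits into {q2} and {q3} and {q8}.
On input 1, block {q0,q4} splits into {q0} and {q4}.
Stable partition: {q6} | {q2} | {q1} | {q9} | {q0} | {q3} | {q8} | {q4} — 8 equivalence classes.

8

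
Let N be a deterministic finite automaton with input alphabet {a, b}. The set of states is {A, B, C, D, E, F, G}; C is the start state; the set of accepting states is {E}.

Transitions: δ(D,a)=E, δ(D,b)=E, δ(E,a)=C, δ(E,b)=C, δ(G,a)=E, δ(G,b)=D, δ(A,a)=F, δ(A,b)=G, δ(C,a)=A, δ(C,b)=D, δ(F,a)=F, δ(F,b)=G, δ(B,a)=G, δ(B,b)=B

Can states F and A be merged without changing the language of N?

Yes

States {B} cannot be reached from the start state, so discard them.
P0 = {E} | {A,C,D,F,G}.
On input a, block {A,C,D,F,G} splits into {A,C,F} and {D,G}.
On input b, block {D,G} splits into {D} and {G}.
On input b, block {A,C,F} splits into {A,F} and {C}.
The partition is now stable with 5 blocks: {E} | {A,F} | {D} | {G} | {C}.
F and A lie in the same block of the stable partition, so they are equivalent — no string distinguishes them.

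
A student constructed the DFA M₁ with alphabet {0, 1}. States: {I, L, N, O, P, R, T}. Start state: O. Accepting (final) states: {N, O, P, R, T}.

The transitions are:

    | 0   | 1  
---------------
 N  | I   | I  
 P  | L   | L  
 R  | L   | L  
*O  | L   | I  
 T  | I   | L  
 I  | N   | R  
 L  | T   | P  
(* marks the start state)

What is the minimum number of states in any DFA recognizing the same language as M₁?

2

Every state is reachable, so we keep all 7.
P0 = {N,O,P,R,T} | {I,L}.
The partition is now stable with 2 blocks: {N,O,P,R,T} | {I,L}.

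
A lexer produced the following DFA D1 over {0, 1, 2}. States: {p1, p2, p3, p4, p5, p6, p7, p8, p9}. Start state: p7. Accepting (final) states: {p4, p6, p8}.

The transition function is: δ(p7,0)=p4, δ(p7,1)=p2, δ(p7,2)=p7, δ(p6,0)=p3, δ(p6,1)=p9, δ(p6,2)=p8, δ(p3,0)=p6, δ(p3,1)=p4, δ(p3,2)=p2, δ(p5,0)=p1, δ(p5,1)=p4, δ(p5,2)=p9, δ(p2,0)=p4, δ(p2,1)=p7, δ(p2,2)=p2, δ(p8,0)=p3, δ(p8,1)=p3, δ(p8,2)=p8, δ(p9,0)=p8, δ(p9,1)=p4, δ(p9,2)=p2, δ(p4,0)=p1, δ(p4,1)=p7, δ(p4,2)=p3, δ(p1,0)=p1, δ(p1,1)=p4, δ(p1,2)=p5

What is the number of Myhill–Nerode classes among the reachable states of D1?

6

All states are reachable from the start state.
Initial partition by acceptance: {p4,p6,p8} | {p1,p2,p3,p5,p7,p9}.
On input 2, block {p4,p6,p8} splits into {p6,p8} and {p4}.
On input 0, block {p1,p2,p3,p5,p7,p9} splits into {p1,p5} and {p2,p7} and {p3,p9}.
Refine {p1,p5} on symbol 2: members go to different blocks, giving {p1} and {p5}.
Stable partition: {p6,p8} | {p1} | {p4} | {p2,p7} | {p3,p9} | {p5} — 6 equivalence classes.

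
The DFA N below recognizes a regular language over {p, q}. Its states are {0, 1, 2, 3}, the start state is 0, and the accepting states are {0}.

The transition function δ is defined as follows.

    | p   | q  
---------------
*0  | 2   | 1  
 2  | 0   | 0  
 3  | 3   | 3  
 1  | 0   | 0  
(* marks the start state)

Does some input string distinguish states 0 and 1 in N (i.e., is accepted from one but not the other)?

Yes

First remove the unreachable states {3}; 3 states remain.
Start with accepting vs non-accepting: {0} | {1,2}.
No further refinement is possible. Final partition (2 blocks): {0} | {1,2}.
0 and 1 end up in different blocks, so they are distinguishable. For instance, the string 'ε' is accepted from only 0.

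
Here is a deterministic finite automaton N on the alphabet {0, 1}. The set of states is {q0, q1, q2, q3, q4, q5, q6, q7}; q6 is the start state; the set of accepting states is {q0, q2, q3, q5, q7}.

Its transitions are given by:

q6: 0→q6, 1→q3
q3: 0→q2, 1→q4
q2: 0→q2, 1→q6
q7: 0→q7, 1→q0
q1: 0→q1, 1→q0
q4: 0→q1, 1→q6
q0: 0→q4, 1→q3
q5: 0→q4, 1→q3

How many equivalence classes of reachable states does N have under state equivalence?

6

States {q5,q7} cannot be reached from the start state, so discard them.
P0 = {q0,q2,q3} | {q1,q4,q6}.
Split {q0,q2,q3} by δ(·,0) → {q2,q3} and {q0}.
Refine {q1,q4,q6} on symbol 1: members go to different blocks, giving {q1} and {q4} and {q6}.
On input 1, block {q2,q3} splits into {q2} and {q3}.
The partition is now stable with 6 blocks: {q2} | {q1} | {q0} | {q4} | {q6} | {q3}.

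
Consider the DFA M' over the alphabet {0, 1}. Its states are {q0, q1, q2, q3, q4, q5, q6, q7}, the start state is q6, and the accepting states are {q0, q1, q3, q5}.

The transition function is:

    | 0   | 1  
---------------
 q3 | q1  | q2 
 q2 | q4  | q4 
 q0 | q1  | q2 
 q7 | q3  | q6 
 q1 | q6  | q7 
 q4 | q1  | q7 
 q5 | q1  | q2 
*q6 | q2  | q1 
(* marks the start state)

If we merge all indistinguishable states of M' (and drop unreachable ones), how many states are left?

First remove the unreachable states {q0,q5}; 6 states remain.
Initial partition by acceptance: {q1,q3} | {q2,q4,q6,q7}.
Split {q1,q3} by δ(·,0) → {q1} and {q3}.
On input 0, block {q2,q4,q6,q7} splits into {q2,q6} and {q4} and {q7}.
Split {q2,q6} by δ(·,0) → {q2} and {q6}.
No further refinement is possible. Final partition (6 blocks): {q1} | {q2} | {q3} | {q4} | {q7} | {q6}.

6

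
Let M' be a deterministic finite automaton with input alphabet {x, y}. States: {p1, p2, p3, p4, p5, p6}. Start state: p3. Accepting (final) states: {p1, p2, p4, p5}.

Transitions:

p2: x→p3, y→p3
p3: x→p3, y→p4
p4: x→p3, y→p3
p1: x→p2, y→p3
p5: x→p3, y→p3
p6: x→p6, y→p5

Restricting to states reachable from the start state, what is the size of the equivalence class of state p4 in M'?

First remove the unreachable states {p1,p2,p5,p6}; 2 states remain.
Start with accepting vs non-accepting: {p4} | {p3}.
Stable partition: {p4} | {p3} — 2 equivalence classes.
The equivalence class containing p4 is {p4}, of size 1.

1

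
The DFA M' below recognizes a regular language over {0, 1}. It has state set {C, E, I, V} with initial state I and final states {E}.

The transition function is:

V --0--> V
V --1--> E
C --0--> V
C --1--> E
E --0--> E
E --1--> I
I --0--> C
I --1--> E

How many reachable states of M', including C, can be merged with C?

Every state is reachable, so we keep all 4.
Initial partition by acceptance: {E} | {C,I,V}.
The partition is now stable with 2 blocks: {E} | {C,I,V}.
The equivalence class containing C is {C,I,V}, of size 3.

3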